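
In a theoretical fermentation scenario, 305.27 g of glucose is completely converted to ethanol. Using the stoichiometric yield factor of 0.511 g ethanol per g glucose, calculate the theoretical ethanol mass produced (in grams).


Theoretical ethanol yield: m_EtOH = 0.511 * m_glucose
m_EtOH = 0.511 * 305.27 = 155.9930 g

155.9930 g


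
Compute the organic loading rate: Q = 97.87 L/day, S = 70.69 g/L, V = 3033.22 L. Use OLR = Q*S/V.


OLR = Q * S / V
= 97.87 * 70.69 / 3033.22
= 2.2809 g/L/day

2.2809 g/L/day


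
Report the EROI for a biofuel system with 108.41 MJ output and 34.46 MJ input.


EROI = E_out / E_in
= 108.41 / 34.46
= 3.1460

3.1460


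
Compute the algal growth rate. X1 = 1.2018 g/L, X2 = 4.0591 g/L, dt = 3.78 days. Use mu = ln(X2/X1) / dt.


mu = ln(X2/X1) / dt
= ln(4.0591/1.2018) / 3.78
= 0.3220 per day

0.3220 per day


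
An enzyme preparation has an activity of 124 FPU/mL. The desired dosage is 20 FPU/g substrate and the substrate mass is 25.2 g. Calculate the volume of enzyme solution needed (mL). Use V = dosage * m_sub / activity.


V = dosage * m_sub / activity
V = 20 * 25.2 / 124
V = 4.0645 mL

4.0645 mL


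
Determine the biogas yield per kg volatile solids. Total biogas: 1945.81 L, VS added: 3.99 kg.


Y = V / VS
= 1945.81 / 3.99
= 487.6717 L/kg VS

487.6717 L/kg VS


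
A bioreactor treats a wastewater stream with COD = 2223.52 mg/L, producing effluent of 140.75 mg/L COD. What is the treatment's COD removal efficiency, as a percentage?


eta = (COD_in - COD_out) / COD_in * 100
= (2223.52 - 140.75) / 2223.52 * 100
= 93.6699%

93.6699%


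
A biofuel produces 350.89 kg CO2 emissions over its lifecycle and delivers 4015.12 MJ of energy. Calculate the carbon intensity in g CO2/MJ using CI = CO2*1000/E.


CI = CO2 * 1000 / E
= 350.89 * 1000 / 4015.12
= 87.3922 g CO2/MJ

87.3922 g CO2/MJ


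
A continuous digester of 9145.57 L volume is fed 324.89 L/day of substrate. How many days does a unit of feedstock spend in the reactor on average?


HRT = V / Q
= 9145.57 / 324.89
= 28.1497 days

28.1497 days


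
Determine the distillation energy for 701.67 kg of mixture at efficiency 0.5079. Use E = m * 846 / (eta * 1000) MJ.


E = m * 846 / (eta * 1000)
= 701.67 * 846 / (0.5079 * 1000)
= 1168.7592 MJ

1168.7592 MJ


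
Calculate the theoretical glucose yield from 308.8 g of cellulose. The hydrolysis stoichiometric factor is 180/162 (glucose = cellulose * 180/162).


glucose = cellulose * 180/162
= 308.8 * 180/162
= 343.1111 g

343.1111 g


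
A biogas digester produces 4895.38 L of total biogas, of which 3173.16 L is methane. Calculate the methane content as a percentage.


CH4% = V_CH4 / V_total * 100
= 3173.16 / 4895.38 * 100
= 64.8195%

64.8195%


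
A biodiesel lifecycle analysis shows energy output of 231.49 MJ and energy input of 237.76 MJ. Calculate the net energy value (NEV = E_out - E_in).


NEV = E_out - E_in
= 231.49 - 237.76
= -6.2700 MJ

-6.2700 MJ


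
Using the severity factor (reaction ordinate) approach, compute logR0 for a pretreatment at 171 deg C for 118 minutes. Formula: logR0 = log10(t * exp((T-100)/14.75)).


logR0 = log10(t * exp((T - 100) / 14.75))
= log10(118 * exp((171 - 100) / 14.75))
= 4.1624

4.1624


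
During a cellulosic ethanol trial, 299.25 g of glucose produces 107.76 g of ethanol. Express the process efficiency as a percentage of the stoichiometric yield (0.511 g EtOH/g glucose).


Fermentation efficiency = (actual / (0.511 * glucose)) * 100
= (107.76 / (0.511 * 299.25)) * 100
= 70.4697%

70.4697%


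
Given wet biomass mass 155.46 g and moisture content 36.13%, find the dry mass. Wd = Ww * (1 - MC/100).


Wd = Ww * (1 - MC/100)
= 155.46 * (1 - 36.13/100)
= 99.2923 g

99.2923 g


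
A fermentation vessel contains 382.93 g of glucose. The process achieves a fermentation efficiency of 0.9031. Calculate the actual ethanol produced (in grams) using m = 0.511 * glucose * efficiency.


Actual ethanol: m = 0.511 * 382.93 * 0.9031
m = 176.7161 g

176.7161 g


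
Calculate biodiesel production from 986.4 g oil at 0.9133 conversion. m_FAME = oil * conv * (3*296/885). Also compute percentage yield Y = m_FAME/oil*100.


m_FAME = oil * conv * (3 * 296 / 885) = oil * conv * (888/885)
= 986.4 * 0.9133 * 888 / 885
= 903.9329 g
Y = m_FAME / oil * 100 = conv * (888/885) * 100
= 0.9133 * 888 / 885 * 100
= 91.64%

903.9329 g FAME; Y = 91.64%


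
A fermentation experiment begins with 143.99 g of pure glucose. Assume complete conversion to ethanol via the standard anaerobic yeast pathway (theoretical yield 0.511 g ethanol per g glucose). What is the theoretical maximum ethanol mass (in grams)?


Theoretical ethanol yield: m_EtOH = 0.511 * m_glucose
m_EtOH = 0.511 * 143.99 = 73.5789 g

73.5789 g


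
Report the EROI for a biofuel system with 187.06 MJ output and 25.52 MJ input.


EROI = E_out / E_in
= 187.06 / 25.52
= 7.3299

7.3299


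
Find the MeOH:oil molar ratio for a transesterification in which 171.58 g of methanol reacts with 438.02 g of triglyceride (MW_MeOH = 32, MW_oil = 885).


Molar ratio = n_MeOH / n_oil = (MeOH/32) / (oil/885) = (MeOH * 885) / (32 * oil)
= (171.58 * 885) / (32 * 438.02)
= 10.8334

10.8334


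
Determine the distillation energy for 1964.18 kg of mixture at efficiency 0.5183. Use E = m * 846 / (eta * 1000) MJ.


E = m * 846 / (eta * 1000)
= 1964.18 * 846 / (0.5183 * 1000)
= 3206.0511 MJ

3206.0511 MJ


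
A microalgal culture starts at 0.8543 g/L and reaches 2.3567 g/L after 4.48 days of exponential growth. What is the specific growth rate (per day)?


mu = ln(X2/X1) / dt
= ln(2.3567/0.8543) / 4.48
= 0.2265 per day

0.2265 per day


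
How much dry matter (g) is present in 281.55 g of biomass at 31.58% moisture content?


Wd = Ww * (1 - MC/100)
= 281.55 * (1 - 31.58/100)
= 192.6365 g

192.6365 g


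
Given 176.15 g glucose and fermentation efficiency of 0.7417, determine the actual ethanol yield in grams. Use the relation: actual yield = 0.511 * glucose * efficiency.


Actual ethanol: m = 0.511 * 176.15 * 0.7417
m = 66.7624 g

66.7624 g


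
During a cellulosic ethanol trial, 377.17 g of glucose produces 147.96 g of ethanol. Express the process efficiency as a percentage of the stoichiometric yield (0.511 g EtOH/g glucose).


Fermentation efficiency = (actual / (0.511 * glucose)) * 100
= (147.96 / (0.511 * 377.17)) * 100
= 76.7691%

76.7691%


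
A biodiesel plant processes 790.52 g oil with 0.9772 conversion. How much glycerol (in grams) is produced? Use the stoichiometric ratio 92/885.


glycerol = oil * conv * (92/885)
= 790.52 * 0.9772 * 92 / 885
= 80.3047 g

80.3047 g


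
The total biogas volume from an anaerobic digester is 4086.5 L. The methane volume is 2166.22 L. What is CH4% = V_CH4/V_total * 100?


CH4% = V_CH4 / V_total * 100
= 2166.22 / 4086.5 * 100
= 53.0092%

53.0092%


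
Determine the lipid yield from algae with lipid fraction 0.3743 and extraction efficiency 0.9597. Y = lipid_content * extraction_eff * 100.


Y = lipid_content * extraction_eff * 100
= 0.3743 * 0.9597 * 100
= 35.9216%

35.9216%


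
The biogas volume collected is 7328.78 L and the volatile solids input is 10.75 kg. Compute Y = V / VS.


Y = V / VS
= 7328.78 / 10.75
= 681.7470 L/kg VS

681.7470 L/kg VS


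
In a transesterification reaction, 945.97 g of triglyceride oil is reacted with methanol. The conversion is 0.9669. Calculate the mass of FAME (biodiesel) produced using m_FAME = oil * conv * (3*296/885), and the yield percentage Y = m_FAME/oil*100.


m_FAME = oil * conv * (3 * 296 / 885) = oil * conv * (888/885)
= 945.97 * 0.9669 * 888 / 885
= 917.7589 g
Y = m_FAME / oil * 100 = conv * (888/885) * 100
= 0.9669 * 888 / 885 * 100
= 97.02%

917.7589 g FAME; Y = 97.02%


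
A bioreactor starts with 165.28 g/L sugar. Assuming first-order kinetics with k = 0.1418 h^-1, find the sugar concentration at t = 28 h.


S = S0 * exp(-k * t)
S = 165.28 * exp(-0.1418 * 28)
S = 3.1182 g/L

3.1182 g/L


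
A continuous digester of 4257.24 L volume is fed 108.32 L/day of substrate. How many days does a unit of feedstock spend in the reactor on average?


HRT = V / Q
= 4257.24 / 108.32
= 39.3024 days

39.3024 days


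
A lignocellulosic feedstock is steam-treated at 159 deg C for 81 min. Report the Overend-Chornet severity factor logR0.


logR0 = log10(t * exp((T - 100) / 14.75))
= log10(81 * exp((159 - 100) / 14.75))
= 3.6457

3.6457


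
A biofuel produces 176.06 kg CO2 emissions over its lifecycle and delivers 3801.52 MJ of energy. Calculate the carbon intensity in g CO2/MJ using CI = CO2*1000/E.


CI = CO2 * 1000 / E
= 176.06 * 1000 / 3801.52
= 46.3131 g CO2/MJ

46.3131 g CO2/MJ


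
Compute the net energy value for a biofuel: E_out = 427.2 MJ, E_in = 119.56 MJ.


NEV = E_out - E_in
= 427.2 - 119.56
= 307.6400 MJ

307.6400 MJ


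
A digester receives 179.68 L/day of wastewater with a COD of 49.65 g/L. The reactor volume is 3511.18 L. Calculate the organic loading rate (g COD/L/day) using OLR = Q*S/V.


OLR = Q * S / V
= 179.68 * 49.65 / 3511.18
= 2.5408 g/L/day

2.5408 g/L/day


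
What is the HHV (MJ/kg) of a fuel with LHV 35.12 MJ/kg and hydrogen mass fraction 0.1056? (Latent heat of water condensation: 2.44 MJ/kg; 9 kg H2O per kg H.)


HHV = LHV + H_frac * 9 * 2.44
= 35.12 + 0.1056 * 9 * 2.44
= 37.4390 MJ/kg

37.4390 MJ/kg


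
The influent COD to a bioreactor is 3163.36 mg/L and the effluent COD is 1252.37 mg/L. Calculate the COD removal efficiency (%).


eta = (COD_in - COD_out) / COD_in * 100
= (3163.36 - 1252.37) / 3163.36 * 100
= 60.4101%

60.4101%


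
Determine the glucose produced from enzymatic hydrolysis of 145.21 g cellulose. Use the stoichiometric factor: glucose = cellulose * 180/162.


glucose = cellulose * 180/162
= 145.21 * 180/162
= 161.3444 g

161.3444 g


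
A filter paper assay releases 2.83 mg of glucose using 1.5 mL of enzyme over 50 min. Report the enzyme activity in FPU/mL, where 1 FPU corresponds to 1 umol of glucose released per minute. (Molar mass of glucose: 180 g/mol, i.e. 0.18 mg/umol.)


Activity = glucose_mg / (0.18 mg/umol * V_mL * t_min)
= 2.83 / (0.18 * 1.5 * 50)
= 0.2096 FPU/mL

0.2096 FPU/mL


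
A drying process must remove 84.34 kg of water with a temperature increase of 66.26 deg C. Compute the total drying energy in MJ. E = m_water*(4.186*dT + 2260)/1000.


E = m_water * (4.186 * dT + 2260) / 1000
= 84.34 * (4.186 * 66.26 + 2260) / 1000
= 214.0013 MJ

214.0013 MJ


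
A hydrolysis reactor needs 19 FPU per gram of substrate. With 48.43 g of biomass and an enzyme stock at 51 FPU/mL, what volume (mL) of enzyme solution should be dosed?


V = dosage * m_sub / activity
V = 19 * 48.43 / 51
V = 18.0425 mL

18.0425 mL


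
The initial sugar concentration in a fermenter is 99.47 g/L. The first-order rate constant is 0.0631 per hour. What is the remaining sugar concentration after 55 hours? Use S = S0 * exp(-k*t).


S = S0 * exp(-k * t)
S = 99.47 * exp(-0.0631 * 55)
S = 3.0937 g/L

3.0937 g/L


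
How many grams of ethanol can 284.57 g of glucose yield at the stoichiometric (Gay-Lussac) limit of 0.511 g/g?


Theoretical ethanol yield: m_EtOH = 0.511 * m_glucose
m_EtOH = 0.511 * 284.57 = 145.4153 g

145.4153 g


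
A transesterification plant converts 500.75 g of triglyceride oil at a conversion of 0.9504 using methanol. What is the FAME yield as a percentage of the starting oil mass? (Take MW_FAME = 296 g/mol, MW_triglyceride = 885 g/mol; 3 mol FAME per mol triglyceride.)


m_FAME = oil * conv * (3 * 296 / 885) = oil * conv * (888/885)
= 500.75 * 0.9504 * 888 / 885
= 477.5261 g
Y = m_FAME / oil * 100 = conv * (888/885) * 100
= 0.9504 * 888 / 885 * 100
= 95.36%

95.36%


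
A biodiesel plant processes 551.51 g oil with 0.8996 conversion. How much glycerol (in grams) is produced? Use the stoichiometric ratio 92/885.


glycerol = oil * conv * (92/885)
= 551.51 * 0.8996 * 92 / 885
= 51.5760 g

51.5760 g


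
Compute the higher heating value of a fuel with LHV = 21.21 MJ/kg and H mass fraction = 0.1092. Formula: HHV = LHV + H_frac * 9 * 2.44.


HHV = LHV + H_frac * 9 * 2.44
= 21.21 + 0.1092 * 9 * 2.44
= 23.6080 MJ/kg

23.6080 MJ/kg


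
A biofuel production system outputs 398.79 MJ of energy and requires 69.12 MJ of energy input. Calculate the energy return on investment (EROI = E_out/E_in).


EROI = E_out / E_in
= 398.79 / 69.12
= 5.7695

5.7695


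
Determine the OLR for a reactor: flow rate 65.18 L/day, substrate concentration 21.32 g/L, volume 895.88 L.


OLR = Q * S / V
= 65.18 * 21.32 / 895.88
= 1.5511 g/L/day

1.5511 g/L/day


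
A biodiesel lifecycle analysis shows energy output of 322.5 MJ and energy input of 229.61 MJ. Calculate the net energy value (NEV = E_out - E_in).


NEV = E_out - E_in
= 322.5 - 229.61
= 92.8900 MJ

92.8900 MJ


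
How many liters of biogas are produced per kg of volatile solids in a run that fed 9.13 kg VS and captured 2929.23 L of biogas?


Y = V / VS
= 2929.23 / 9.13
= 320.8357 L/kg VS

320.8357 L/kg VS


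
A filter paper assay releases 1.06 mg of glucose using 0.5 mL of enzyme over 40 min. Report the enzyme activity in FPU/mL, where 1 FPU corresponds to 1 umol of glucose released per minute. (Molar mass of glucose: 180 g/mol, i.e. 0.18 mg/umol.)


Activity = glucose_mg / (0.18 mg/umol * V_mL * t_min)
= 1.06 / (0.18 * 0.5 * 40)
= 0.2944 FPU/mL

0.2944 FPU/mL


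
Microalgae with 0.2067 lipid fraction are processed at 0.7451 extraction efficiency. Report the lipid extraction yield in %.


Y = lipid_content * extraction_eff * 100
= 0.2067 * 0.7451 * 100
= 15.4012%

15.4012%


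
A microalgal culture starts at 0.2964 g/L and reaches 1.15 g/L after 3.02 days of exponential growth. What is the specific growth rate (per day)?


mu = ln(X2/X1) / dt
= ln(1.15/0.2964) / 3.02
= 0.4489 per day

0.4489 per day


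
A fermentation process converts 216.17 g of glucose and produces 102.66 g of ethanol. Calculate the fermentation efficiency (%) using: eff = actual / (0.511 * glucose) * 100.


Fermentation efficiency = (actual / (0.511 * glucose)) * 100
= (102.66 / (0.511 * 216.17)) * 100
= 92.9362%

92.9362%


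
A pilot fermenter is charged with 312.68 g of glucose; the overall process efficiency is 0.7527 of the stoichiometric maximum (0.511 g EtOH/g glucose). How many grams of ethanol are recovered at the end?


Actual ethanol: m = 0.511 * 312.68 * 0.7527
m = 120.2660 g

120.2660 g


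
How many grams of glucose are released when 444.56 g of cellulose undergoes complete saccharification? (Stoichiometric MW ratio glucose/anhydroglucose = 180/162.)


glucose = cellulose * 180/162
= 444.56 * 180/162
= 493.9556 g

493.9556 g


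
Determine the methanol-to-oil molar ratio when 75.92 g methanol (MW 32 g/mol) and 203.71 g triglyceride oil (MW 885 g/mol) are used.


Molar ratio = n_MeOH / n_oil = (MeOH/32) / (oil/885) = (MeOH * 885) / (32 * oil)
= (75.92 * 885) / (32 * 203.71)
= 10.3071

10.3071


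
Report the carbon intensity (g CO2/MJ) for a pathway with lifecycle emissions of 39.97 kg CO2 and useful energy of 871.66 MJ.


CI = CO2 * 1000 / E
= 39.97 * 1000 / 871.66
= 45.8550 g CO2/MJ

45.8550 g CO2/MJ


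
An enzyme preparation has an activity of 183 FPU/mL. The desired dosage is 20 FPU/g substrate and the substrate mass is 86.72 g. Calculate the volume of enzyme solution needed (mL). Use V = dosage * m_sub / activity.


V = dosage * m_sub / activity
V = 20 * 86.72 / 183
V = 9.4776 mL

9.4776 mL


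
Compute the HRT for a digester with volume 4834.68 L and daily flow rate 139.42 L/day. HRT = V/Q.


HRT = V / Q
= 4834.68 / 139.42
= 34.6771 days

34.6771 days


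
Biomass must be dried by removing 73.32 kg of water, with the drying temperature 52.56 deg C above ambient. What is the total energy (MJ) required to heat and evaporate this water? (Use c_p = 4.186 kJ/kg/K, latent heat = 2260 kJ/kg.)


E = m_water * (4.186 * dT + 2260) / 1000
= 73.32 * (4.186 * 52.56 + 2260) / 1000
= 181.8348 MJ

181.8348 MJ


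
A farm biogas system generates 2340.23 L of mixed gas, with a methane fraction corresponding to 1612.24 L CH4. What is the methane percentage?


CH4% = V_CH4 / V_total * 100
= 1612.24 / 2340.23 * 100
= 68.8924%

68.8924%


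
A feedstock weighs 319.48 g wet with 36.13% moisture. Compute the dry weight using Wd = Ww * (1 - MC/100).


Wd = Ww * (1 - MC/100)
= 319.48 * (1 - 36.13/100)
= 204.0519 g

204.0519 g


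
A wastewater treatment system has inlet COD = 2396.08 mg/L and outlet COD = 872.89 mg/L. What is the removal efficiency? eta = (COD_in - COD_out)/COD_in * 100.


eta = (COD_in - COD_out) / COD_in * 100
= (2396.08 - 872.89) / 2396.08 * 100
= 63.5701%

63.5701%


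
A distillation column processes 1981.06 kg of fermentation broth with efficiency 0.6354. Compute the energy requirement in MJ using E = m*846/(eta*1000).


E = m * 846 / (eta * 1000)
= 1981.06 * 846 / (0.6354 * 1000)
= 2637.6720 MJ

2637.6720 MJ


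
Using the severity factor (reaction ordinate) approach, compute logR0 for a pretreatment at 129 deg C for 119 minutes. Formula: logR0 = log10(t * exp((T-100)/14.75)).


logR0 = log10(t * exp((T - 100) / 14.75))
= log10(119 * exp((129 - 100) / 14.75))
= 2.9294

2.9294


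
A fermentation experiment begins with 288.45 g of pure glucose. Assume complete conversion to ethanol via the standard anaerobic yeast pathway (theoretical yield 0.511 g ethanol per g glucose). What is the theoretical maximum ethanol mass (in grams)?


Theoretical ethanol yield: m_EtOH = 0.511 * m_glucose
m_EtOH = 0.511 * 288.45 = 147.3980 g

147.3980 g


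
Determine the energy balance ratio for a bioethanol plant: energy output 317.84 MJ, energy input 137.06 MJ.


EROI = E_out / E_in
= 317.84 / 137.06
= 2.3190

2.3190


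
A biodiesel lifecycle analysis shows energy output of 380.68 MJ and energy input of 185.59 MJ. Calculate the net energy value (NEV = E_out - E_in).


NEV = E_out - E_in
= 380.68 - 185.59
= 195.0900 MJ

195.0900 MJ


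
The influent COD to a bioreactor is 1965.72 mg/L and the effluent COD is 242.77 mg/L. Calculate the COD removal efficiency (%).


eta = (COD_in - COD_out) / COD_in * 100
= (1965.72 - 242.77) / 1965.72 * 100
= 87.6498%

87.6498%


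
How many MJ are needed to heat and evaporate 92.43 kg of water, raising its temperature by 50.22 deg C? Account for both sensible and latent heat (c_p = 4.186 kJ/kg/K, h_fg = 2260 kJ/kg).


E = m_water * (4.186 * dT + 2260) / 1000
= 92.43 * (4.186 * 50.22 + 2260) / 1000
= 228.3225 MJ

228.3225 MJ


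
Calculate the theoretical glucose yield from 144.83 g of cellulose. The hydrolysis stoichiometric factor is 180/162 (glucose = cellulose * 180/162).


glucose = cellulose * 180/162
= 144.83 * 180/162
= 160.9222 g

160.9222 g


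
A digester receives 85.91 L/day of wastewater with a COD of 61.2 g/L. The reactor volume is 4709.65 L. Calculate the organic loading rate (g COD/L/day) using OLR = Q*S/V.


OLR = Q * S / V
= 85.91 * 61.2 / 4709.65
= 1.1164 g/L/day

1.1164 g/L/day


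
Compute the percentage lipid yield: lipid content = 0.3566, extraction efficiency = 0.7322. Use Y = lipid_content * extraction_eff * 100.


Y = lipid_content * extraction_eff * 100
= 0.3566 * 0.7322 * 100
= 26.1103%

26.1103%


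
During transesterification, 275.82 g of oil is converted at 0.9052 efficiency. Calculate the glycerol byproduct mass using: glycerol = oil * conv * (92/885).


glycerol = oil * conv * (92/885)
= 275.82 * 0.9052 * 92 / 885
= 25.9546 g

25.9546 g


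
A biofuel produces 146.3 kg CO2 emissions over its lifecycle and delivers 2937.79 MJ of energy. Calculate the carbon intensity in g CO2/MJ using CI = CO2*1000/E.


CI = CO2 * 1000 / E
= 146.3 * 1000 / 2937.79
= 49.7993 g CO2/MJ

49.7993 g CO2/MJ


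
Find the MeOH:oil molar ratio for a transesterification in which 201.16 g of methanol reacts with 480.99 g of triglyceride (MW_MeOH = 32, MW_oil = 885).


Molar ratio = n_MeOH / n_oil = (MeOH/32) / (oil/885) = (MeOH * 885) / (32 * oil)
= (201.16 * 885) / (32 * 480.99)
= 11.5664

11.5664


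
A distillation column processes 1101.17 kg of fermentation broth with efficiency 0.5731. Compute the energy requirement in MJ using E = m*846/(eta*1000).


E = m * 846 / (eta * 1000)
= 1101.17 * 846 / (0.5731 * 1000)
= 1625.5275 MJ

1625.5275 MJ


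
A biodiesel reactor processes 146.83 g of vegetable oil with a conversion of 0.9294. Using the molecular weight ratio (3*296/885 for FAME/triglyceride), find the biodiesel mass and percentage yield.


m_FAME = oil * conv * (3 * 296 / 885) = oil * conv * (888/885)
= 146.83 * 0.9294 * 888 / 885
= 136.9264 g
Y = m_FAME / oil * 100 = conv * (888/885) * 100
= 0.9294 * 888 / 885 * 100
= 93.26%

136.9264 g FAME; Y = 93.26%


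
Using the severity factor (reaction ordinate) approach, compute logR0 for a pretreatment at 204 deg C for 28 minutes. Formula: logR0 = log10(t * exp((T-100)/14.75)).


logR0 = log10(t * exp((T - 100) / 14.75))
= log10(28 * exp((204 - 100) / 14.75))
= 4.5093

4.5093


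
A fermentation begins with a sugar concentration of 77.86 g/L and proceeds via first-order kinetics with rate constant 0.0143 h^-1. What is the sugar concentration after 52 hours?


S = S0 * exp(-k * t)
S = 77.86 * exp(-0.0143 * 52)
S = 37.0146 g/L

37.0146 g/L


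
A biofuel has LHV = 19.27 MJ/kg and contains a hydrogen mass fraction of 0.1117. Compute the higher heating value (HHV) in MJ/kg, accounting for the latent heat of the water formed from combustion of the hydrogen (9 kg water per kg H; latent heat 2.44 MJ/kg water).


HHV = LHV + H_frac * 9 * 2.44
= 19.27 + 0.1117 * 9 * 2.44
= 21.7229 MJ/kg

21.7229 MJ/kg


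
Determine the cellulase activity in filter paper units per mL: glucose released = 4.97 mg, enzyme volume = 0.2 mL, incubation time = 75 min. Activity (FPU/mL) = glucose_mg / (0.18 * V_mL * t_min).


Activity = glucose_mg / (0.18 mg/umol * V_mL * t_min)
= 4.97 / (0.18 * 0.2 * 75)
= 1.8407 FPU/mL

1.8407 FPU/mL


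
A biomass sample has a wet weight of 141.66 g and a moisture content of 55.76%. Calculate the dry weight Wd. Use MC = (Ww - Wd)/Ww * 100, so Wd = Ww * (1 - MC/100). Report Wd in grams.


Wd = Ww * (1 - MC/100)
= 141.66 * (1 - 55.76/100)
= 62.6704 g

62.6704 g


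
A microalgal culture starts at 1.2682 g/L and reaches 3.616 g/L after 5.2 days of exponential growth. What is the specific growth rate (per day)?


mu = ln(X2/X1) / dt
= ln(3.616/1.2682) / 5.2
= 0.2015 per day

0.2015 per day


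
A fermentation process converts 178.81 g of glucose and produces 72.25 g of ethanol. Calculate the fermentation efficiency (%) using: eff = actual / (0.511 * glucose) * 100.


Fermentation efficiency = (actual / (0.511 * glucose)) * 100
= (72.25 / (0.511 * 178.81)) * 100
= 79.0724%

79.0724%


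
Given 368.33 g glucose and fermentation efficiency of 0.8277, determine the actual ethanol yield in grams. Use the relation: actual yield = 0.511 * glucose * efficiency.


Actual ethanol: m = 0.511 * 368.33 * 0.8277
m = 155.7869 g

155.7869 g


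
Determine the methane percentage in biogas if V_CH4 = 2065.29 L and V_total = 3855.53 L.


CH4% = V_CH4 / V_total * 100
= 2065.29 / 3855.53 * 100
= 53.5670%

53.5670%


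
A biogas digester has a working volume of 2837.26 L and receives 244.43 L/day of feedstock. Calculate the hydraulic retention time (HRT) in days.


HRT = V / Q
= 2837.26 / 244.43
= 11.6077 days

11.6077 days


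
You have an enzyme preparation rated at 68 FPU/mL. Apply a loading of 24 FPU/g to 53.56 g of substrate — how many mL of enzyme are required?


V = dosage * m_sub / activity
V = 24 * 53.56 / 68
V = 18.9035 mL

18.9035 mL


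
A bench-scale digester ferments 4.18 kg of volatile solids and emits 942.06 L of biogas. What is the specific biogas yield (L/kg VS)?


Y = V / VS
= 942.06 / 4.18
= 225.3732 L/kg VS

225.3732 L/kg VS


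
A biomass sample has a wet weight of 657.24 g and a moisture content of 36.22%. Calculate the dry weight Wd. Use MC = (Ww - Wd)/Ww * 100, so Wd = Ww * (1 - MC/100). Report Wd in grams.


Wd = Ww * (1 - MC/100)
= 657.24 * (1 - 36.22/100)
= 419.1877 g

419.1877 g


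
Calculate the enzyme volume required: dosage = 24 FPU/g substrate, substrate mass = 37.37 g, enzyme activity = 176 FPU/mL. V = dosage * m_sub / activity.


V = dosage * m_sub / activity
V = 24 * 37.37 / 176
V = 5.0959 mL

5.0959 mL


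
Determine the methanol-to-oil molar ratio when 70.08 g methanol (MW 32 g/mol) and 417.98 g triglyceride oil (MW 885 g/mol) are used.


Molar ratio = n_MeOH / n_oil = (MeOH/32) / (oil/885) = (MeOH * 885) / (32 * oil)
= (70.08 * 885) / (32 * 417.98)
= 4.6369

4.6369


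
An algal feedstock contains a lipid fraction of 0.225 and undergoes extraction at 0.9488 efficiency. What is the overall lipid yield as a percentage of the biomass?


Y = lipid_content * extraction_eff * 100
= 0.225 * 0.9488 * 100
= 21.3480%

21.3480%


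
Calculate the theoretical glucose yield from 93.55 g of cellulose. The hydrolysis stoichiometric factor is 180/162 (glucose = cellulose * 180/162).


glucose = cellulose * 180/162
= 93.55 * 180/162
= 103.9444 g

103.9444 g


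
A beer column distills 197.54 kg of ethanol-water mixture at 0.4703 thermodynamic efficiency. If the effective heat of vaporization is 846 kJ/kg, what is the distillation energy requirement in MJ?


E = m * 846 / (eta * 1000)
= 197.54 * 846 / (0.4703 * 1000)
= 355.3452 MJ

355.3452 MJ


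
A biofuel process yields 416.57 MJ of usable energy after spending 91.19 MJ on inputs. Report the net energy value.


NEV = E_out - E_in
= 416.57 - 91.19
= 325.3800 MJ

325.3800 MJ


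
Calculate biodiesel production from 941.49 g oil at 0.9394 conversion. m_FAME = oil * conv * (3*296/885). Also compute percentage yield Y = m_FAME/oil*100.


m_FAME = oil * conv * (3 * 296 / 885) = oil * conv * (888/885)
= 941.49 * 0.9394 * 888 / 885
= 887.4338 g
Y = m_FAME / oil * 100 = conv * (888/885) * 100
= 0.9394 * 888 / 885 * 100
= 94.26%

887.4338 g FAME; Y = 94.26%


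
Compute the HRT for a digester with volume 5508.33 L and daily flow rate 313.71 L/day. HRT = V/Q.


HRT = V / Q
= 5508.33 / 313.71
= 17.5587 days

17.5587 days


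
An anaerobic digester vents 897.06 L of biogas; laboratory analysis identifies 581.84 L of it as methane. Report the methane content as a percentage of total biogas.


CH4% = V_CH4 / V_total * 100
= 581.84 / 897.06 * 100
= 64.8608%

64.8608%


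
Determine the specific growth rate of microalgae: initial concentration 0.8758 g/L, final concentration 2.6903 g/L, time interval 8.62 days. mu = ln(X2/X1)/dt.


mu = ln(X2/X1) / dt
= ln(2.6903/0.8758) / 8.62
= 0.1302 per day

0.1302 per day


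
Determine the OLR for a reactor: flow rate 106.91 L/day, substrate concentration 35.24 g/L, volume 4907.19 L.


OLR = Q * S / V
= 106.91 * 35.24 / 4907.19
= 0.7678 g/L/day

0.7678 g/L/day


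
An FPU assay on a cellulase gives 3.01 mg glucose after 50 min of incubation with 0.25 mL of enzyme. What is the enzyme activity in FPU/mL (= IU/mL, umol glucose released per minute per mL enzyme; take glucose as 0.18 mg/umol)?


Activity = glucose_mg / (0.18 mg/umol * V_mL * t_min)
= 3.01 / (0.18 * 0.25 * 50)
= 1.3378 FPU/mL

1.3378 FPU/mL


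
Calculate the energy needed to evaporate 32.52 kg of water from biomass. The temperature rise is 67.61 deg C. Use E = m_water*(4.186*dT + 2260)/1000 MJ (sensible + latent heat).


E = m_water * (4.186 * dT + 2260) / 1000
= 32.52 * (4.186 * 67.61 + 2260) / 1000
= 82.6989 MJ

82.6989 MJ


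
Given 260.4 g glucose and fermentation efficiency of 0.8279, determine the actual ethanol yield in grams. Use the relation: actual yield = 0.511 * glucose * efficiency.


Actual ethanol: m = 0.511 * 260.4 * 0.8279
m = 110.1640 g

110.1640 g


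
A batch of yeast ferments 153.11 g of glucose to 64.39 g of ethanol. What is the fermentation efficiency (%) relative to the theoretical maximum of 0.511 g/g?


Fermentation efficiency = (actual / (0.511 * glucose)) * 100
= (64.39 / (0.511 * 153.11)) * 100
= 82.2989%

82.2989%


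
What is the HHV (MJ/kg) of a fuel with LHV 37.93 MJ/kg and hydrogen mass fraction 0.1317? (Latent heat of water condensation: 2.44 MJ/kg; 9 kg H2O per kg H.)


HHV = LHV + H_frac * 9 * 2.44
= 37.93 + 0.1317 * 9 * 2.44
= 40.8221 MJ/kg

40.8221 MJ/kg


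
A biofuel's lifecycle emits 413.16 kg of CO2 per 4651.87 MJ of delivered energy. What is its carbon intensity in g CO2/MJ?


CI = CO2 * 1000 / E
= 413.16 * 1000 / 4651.87
= 88.8159 g CO2/MJ

88.8159 g CO2/MJ


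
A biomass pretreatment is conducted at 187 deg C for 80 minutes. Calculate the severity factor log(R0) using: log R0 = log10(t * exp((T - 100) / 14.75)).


logR0 = log10(t * exp((T - 100) / 14.75))
= log10(80 * exp((187 - 100) / 14.75))
= 4.4647

4.4647


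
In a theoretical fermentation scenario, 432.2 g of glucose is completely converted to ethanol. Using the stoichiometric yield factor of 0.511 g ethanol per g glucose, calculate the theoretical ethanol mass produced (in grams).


Theoretical ethanol yield: m_EtOH = 0.511 * m_glucose
m_EtOH = 0.511 * 432.2 = 220.8542 g

220.8542 g


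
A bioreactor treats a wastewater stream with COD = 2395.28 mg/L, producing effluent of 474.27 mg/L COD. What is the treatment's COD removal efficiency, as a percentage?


eta = (COD_in - COD_out) / COD_in * 100
= (2395.28 - 474.27) / 2395.28 * 100
= 80.1998%

80.1998%


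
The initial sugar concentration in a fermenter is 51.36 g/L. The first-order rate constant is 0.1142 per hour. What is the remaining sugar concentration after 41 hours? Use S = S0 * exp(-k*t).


S = S0 * exp(-k * t)
S = 51.36 * exp(-0.1142 * 41)
S = 0.4755 g/L

0.4755 g/L


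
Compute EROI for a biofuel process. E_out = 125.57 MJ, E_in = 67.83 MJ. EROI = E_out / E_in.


EROI = E_out / E_in
= 125.57 / 67.83
= 1.8512

1.8512


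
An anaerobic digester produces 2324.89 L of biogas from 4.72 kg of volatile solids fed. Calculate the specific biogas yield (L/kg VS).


Y = V / VS
= 2324.89 / 4.72
= 492.5614 L/kg VS

492.5614 L/kg VS


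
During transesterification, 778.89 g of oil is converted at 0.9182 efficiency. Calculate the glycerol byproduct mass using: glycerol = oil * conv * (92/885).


glycerol = oil * conv * (92/885)
= 778.89 * 0.9182 * 92 / 885
= 74.3461 g

74.3461 g


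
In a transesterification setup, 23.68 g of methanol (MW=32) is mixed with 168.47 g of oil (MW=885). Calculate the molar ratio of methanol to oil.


Molar ratio = n_MeOH / n_oil = (MeOH/32) / (oil/885) = (MeOH * 885) / (32 * oil)
= (23.68 * 885) / (32 * 168.47)
= 3.8873

3.8873


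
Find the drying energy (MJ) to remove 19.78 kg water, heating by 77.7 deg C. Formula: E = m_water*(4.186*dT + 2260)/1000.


E = m_water * (4.186 * dT + 2260) / 1000
= 19.78 * (4.186 * 77.7 + 2260) / 1000
= 51.1363 MJ

51.1363 MJ


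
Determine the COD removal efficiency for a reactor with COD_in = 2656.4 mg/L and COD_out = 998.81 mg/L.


eta = (COD_in - COD_out) / COD_in * 100
= (2656.4 - 998.81) / 2656.4 * 100
= 62.3999%

62.3999%


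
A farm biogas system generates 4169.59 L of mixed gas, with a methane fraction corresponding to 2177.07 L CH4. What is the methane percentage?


CH4% = V_CH4 / V_total * 100
= 2177.07 / 4169.59 * 100
= 52.2130%

52.2130%


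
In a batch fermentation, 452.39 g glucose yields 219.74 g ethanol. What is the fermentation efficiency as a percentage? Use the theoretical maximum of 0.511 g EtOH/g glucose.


Fermentation efficiency = (actual / (0.511 * glucose)) * 100
= (219.74 / (0.511 * 452.39)) * 100
= 95.0551%

95.0551%


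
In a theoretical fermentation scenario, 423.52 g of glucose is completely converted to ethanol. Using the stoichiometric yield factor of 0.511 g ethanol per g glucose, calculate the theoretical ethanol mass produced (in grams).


Theoretical ethanol yield: m_EtOH = 0.511 * m_glucose
m_EtOH = 0.511 * 423.52 = 216.4187 g

216.4187 g


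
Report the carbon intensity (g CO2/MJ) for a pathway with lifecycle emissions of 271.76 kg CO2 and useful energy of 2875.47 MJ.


CI = CO2 * 1000 / E
= 271.76 * 1000 / 2875.47
= 94.5098 g CO2/MJ

94.5098 g CO2/MJ


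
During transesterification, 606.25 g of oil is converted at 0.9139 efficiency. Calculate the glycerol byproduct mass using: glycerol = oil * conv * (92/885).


glycerol = oil * conv * (92/885)
= 606.25 * 0.9139 * 92 / 885
= 57.5964 g

57.5964 g


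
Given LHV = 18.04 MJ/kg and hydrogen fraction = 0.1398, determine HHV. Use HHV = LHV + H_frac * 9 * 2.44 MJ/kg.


HHV = LHV + H_frac * 9 * 2.44
= 18.04 + 0.1398 * 9 * 2.44
= 21.1100 MJ/kg

21.1100 MJ/kg


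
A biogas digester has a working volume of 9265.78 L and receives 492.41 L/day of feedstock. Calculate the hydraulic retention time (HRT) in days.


HRT = V / Q
= 9265.78 / 492.41
= 18.8172 days

18.8172 days


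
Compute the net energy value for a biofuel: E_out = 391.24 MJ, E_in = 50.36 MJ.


NEV = E_out - E_in
= 391.24 - 50.36
= 340.8800 MJ

340.8800 MJ


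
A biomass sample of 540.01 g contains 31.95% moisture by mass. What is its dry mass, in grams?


Wd = Ww * (1 - MC/100)
= 540.01 * (1 - 31.95/100)
= 367.4768 g

367.4768 g


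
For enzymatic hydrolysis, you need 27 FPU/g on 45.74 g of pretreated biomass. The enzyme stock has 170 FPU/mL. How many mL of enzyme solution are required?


V = dosage * m_sub / activity
V = 27 * 45.74 / 170
V = 7.2646 mL

7.2646 mL


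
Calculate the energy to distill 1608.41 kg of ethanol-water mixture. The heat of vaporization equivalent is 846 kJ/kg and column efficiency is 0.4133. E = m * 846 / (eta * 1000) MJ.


E = m * 846 / (eta * 1000)
= 1608.41 * 846 / (0.4133 * 1000)
= 3292.3176 MJ

3292.3176 MJ


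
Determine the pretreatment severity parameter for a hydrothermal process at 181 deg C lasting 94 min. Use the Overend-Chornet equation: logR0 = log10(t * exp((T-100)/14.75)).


logR0 = log10(t * exp((T - 100) / 14.75))
= log10(94 * exp((181 - 100) / 14.75))
= 4.3581

4.3581


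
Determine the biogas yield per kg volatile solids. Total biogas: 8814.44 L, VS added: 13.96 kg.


Y = V / VS
= 8814.44 / 13.96
= 631.4069 L/kg VS

631.4069 L/kg VS


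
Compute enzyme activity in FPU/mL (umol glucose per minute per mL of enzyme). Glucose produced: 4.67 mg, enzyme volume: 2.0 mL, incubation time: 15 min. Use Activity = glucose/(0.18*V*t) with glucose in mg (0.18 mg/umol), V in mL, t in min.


Activity = glucose_mg / (0.18 mg/umol * V_mL * t_min)
= 4.67 / (0.18 * 2.0 * 15)
= 0.8648 FPU/mL

0.8648 FPU/mL


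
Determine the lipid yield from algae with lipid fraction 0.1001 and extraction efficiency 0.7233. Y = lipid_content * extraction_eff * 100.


Y = lipid_content * extraction_eff * 100
= 0.1001 * 0.7233 * 100
= 7.2402%

7.2402%


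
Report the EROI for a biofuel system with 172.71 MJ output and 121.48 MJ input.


EROI = E_out / E_in
= 172.71 / 121.48
= 1.4217

1.4217


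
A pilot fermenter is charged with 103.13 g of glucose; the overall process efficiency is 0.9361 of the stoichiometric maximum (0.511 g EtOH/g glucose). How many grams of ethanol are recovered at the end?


Actual ethanol: m = 0.511 * 103.13 * 0.9361
m = 49.3319 g

49.3319 g


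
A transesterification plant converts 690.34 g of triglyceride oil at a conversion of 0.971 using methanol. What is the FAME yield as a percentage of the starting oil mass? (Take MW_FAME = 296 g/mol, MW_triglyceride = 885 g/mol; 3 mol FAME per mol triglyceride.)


m_FAME = oil * conv * (3 * 296 / 885) = oil * conv * (888/885)
= 690.34 * 0.971 * 888 / 885
= 672.5924 g
Y = m_FAME / oil * 100 = conv * (888/885) * 100
= 0.971 * 888 / 885 * 100
= 97.43%

97.43%


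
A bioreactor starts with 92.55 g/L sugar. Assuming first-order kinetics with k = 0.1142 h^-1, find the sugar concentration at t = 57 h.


S = S0 * exp(-k * t)
S = 92.55 * exp(-0.1142 * 57)
S = 0.1378 g/L

0.1378 g/L


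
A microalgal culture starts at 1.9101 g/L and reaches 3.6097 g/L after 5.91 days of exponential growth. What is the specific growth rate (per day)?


mu = ln(X2/X1) / dt
= ln(3.6097/1.9101) / 5.91
= 0.1077 per day

0.1077 per day


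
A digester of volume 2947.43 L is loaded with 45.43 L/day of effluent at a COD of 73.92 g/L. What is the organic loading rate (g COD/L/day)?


OLR = Q * S / V
= 45.43 * 73.92 / 2947.43
= 1.1394 g/L/day

1.1394 g/L/day


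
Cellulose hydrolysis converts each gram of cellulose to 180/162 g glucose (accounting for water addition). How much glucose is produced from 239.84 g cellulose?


glucose = cellulose * 180/162
= 239.84 * 180/162
= 266.4889 g

266.4889 g


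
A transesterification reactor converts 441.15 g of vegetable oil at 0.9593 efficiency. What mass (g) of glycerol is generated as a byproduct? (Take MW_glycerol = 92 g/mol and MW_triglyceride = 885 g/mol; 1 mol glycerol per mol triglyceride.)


glycerol = oil * conv * (92/885)
= 441.15 * 0.9593 * 92 / 885
= 43.9932 g

43.9932 g


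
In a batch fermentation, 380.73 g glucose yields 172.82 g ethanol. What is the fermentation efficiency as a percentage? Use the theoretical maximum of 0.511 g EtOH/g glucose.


Fermentation efficiency = (actual / (0.511 * glucose)) * 100
= (172.82 / (0.511 * 380.73)) * 100
= 88.8293%

88.8293%


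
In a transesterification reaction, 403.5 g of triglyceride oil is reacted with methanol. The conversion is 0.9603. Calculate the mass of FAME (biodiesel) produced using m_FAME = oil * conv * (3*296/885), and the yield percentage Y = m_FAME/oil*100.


m_FAME = oil * conv * (3 * 296 / 885) = oil * conv * (888/885)
= 403.5 * 0.9603 * 888 / 885
= 388.7945 g
Y = m_FAME / oil * 100 = conv * (888/885) * 100
= 0.9603 * 888 / 885 * 100
= 96.36%

388.7945 g FAME; Y = 96.36%


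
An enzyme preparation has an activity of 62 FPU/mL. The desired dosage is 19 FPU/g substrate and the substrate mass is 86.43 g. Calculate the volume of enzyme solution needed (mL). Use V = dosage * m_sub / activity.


V = dosage * m_sub / activity
V = 19 * 86.43 / 62
V = 26.4866 mL

26.4866 mL


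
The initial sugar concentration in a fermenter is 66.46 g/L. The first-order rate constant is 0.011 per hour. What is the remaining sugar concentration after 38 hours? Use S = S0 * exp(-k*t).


S = S0 * exp(-k * t)
S = 66.46 * exp(-0.011 * 38)
S = 43.7548 g/L

43.7548 g/L


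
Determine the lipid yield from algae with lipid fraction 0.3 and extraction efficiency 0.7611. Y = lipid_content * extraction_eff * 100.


Y = lipid_content * extraction_eff * 100
= 0.3 * 0.7611 * 100
= 22.8330%

22.8330%


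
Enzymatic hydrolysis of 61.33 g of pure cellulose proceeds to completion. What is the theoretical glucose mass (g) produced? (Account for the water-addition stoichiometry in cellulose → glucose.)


glucose = cellulose * 180/162
= 61.33 * 180/162
= 68.1444 g

68.1444 g


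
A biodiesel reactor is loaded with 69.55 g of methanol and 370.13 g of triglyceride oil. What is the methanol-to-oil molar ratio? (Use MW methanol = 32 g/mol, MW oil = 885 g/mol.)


Molar ratio = n_MeOH / n_oil = (MeOH/32) / (oil/885) = (MeOH * 885) / (32 * oil)
= (69.55 * 885) / (32 * 370.13)
= 5.1968

5.1968


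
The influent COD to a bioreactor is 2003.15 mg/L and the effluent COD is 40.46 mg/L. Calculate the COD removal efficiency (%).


eta = (COD_in - COD_out) / COD_in * 100
= (2003.15 - 40.46) / 2003.15 * 100
= 97.9802%

97.9802%


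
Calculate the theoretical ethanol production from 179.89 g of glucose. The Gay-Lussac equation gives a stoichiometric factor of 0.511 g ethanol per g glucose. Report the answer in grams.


Theoretical ethanol yield: m_EtOH = 0.511 * m_glucose
m_EtOH = 0.511 * 179.89 = 91.9238 g

91.9238 g
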